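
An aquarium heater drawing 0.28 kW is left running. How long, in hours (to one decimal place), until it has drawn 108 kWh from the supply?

Hours = 108 kWh ÷ 0.28 kW = 385.7 h

385.7 h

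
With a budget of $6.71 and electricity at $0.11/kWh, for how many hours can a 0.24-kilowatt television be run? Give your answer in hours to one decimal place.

Energy available = $6.71 ÷ $0.11/kWh = 61 kWh
Hours = 61 kWh ÷ 0.24 kW = 254.2 h

254.2 h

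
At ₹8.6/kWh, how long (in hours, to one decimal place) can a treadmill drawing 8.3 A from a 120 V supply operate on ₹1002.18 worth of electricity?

117.0 h

Power = 8.3 A × 120 V = 996 W = 0.996 kW
Energy available = ₹1002.18 ÷ ₹8.6/kWh = 116.5326 kWh
Hours = 116.5326 kWh ÷ 0.996 kW = 117.0 h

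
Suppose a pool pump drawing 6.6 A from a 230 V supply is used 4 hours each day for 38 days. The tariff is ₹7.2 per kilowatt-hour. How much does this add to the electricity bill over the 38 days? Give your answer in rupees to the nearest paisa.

Power = 6.6 A × 230 V = 1518 W = 1.518 kW
Runtime = 4 h/day × 38 days = 152 h
Energy = 1.518 kW × 152 h = 230.736 kWh
Cost = 230.736 kWh × ₹7.2/kWh = ₹1661.30

₹1661.30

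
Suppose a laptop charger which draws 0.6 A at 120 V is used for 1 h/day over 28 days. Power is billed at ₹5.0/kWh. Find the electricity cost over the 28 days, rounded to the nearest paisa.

Power = 0.6 A × 120 V = 72 W = 0.072 kW
Runtime = 1 h/day × 28 days = 28 h
Energy = 0.072 kW × 28 h = 2.016 kWh
Cost = 2.016 kWh × ₹5.0/kWh = ₹10.08

₹10.08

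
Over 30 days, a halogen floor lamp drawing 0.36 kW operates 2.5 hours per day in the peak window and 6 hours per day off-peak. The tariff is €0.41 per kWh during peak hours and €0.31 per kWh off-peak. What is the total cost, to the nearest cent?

€31.16

Peak energy = 0.36 kW × 2.5 h × 30 = 27 kWh
Off-peak energy = 0.36 kW × 6 h × 30 = 64.8 kWh
Cost = 27 × €0.41 + 64.8 × €0.31 = €11.07 + €20.088 = €31.16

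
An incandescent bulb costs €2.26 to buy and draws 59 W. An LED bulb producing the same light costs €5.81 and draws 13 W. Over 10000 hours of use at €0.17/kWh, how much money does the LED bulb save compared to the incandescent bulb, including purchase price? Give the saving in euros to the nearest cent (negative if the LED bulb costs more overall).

€74.65

incandescent bulb: €2.26 + (59/1000) kW × 10000 h × €0.17 = €2.26 + €100.3 = €102.56
LED bulb: €5.81 + (13/1000) kW × 10000 h × €0.17 = €5.81 + €22.1 = €27.91
Saving = €102.56 − €27.91 = €74.65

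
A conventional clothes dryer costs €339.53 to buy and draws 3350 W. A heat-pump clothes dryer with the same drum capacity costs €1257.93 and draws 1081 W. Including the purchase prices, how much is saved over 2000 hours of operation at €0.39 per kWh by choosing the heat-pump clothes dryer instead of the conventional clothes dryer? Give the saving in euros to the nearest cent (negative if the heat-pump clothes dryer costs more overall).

€851.42

conventional clothes dryer: €339.53 + (3350/1000) kW × 2000 h × €0.39 = €339.53 + €2613 = €2952.53
heat-pump clothes dryer: €1257.93 + (1081/1000) kW × 2000 h × €0.39 = €1257.93 + €843.18 = €2101.11
Saving = €2952.53 − €2101.11 = €851.42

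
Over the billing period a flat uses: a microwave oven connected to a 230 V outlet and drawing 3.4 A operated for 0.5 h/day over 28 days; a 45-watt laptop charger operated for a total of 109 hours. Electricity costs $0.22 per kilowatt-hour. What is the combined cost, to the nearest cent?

$3.49

microwave oven: Power = 3.4 A × 230 V = 782 W = 0.782 kW
microwave oven: Runtime = 0.5 h/day × 28 days = 14 h
microwave oven: 0.782 kW × 14 h = 10.948 kWh
laptop charger: 0.045 kW × 109 h = 4.905 kWh
Total energy = 15.853 kWh
Cost = 15.853 × $0.22 = $3.49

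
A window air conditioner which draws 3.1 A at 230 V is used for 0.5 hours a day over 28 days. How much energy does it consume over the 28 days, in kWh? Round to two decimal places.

Power = 3.1 A × 230 V = 713 W = 0.713 kW
Runtime = 0.5 h/day × 28 days = 14 h
Energy = 0.713 kW × 14 h = 9.982 kWh ≈ 9.98 kWh

9.98 kWh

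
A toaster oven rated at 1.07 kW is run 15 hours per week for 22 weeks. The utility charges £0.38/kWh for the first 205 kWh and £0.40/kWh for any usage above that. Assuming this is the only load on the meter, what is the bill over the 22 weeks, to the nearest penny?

Runtime = 15 h/week × 22 weeks = 330 h
Energy = 1.07 kW × 330 h = 353.1 kWh
Tier 1 (0–205 kWh): 205 × £0.38 = £77.9
Above 205 kWh: 148.1 × £0.40 = £59.24
Bill = £137.14

£137.14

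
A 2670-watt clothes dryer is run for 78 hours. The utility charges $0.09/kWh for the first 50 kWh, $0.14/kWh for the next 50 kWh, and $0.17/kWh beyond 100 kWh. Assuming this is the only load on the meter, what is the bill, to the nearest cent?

Energy = 2.67 kW × 78 h = 208.26 kWh
Tier 1 (0–50 kWh): 50 × $0.09 = $4.5
Tier 2 (50–100 kWh): 50 × $0.14 = $7
Above 100 kWh: 108.26 × $0.17 = $18.4042
Bill = $29.90

$29.90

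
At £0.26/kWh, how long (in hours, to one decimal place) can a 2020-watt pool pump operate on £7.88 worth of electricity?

15.0 h

Energy available = £7.88 ÷ £0.26/kWh = 30.3077 kWh
Hours = 30.3077 kWh ÷ 2.02 kW = 15.0 h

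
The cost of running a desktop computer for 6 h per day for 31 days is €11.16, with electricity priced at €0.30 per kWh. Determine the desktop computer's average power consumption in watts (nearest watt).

200 W

Energy = €11.16 ÷ €0.30/kWh = 37.2 kWh
Runtime = 6 h/day × 31 days = 186 h
Power = 37.2 kWh ÷ 186 h = 0.2 kW = 200 W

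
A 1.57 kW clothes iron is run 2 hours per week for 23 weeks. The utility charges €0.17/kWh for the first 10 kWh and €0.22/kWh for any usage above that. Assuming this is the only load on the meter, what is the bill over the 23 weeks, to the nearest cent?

Runtime = 2 h/week × 23 weeks = 46 h
Energy = 1.57 kW × 46 h = 72.22 kWh
Tier 1 (0–10 kWh): 10 × €0.17 = €1.7
Above 10 kWh: 62.22 × €0.22 = €13.6884
Bill = €15.39

€15.39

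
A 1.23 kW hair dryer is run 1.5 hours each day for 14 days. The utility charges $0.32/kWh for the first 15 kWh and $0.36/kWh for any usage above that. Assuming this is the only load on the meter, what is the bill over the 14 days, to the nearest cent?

$8.70

Runtime = 1.5 h/day × 14 days = 21 h
Energy = 1.23 kW × 21 h = 25.83 kWh
Tier 1 (0–15 kWh): 15 × $0.32 = $4.8
Above 15 kWh: 10.83 × $0.36 = $3.8988
Bill = $8.70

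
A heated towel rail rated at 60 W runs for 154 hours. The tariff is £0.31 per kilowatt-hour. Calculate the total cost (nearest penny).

£2.86

Energy = 0.06 kW × 154 h = 9.24 kWh
Cost = 9.24 kWh × £0.31/kWh = £2.86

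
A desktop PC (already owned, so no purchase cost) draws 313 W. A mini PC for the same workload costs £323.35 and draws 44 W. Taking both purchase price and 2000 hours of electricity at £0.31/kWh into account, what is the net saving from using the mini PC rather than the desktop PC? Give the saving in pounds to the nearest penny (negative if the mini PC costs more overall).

-£156.57

desktop PC: £0.00 + (313/1000) kW × 2000 h × £0.31 = £0.00 + £194.06 = £194.06
mini PC: £323.35 + (44/1000) kW × 2000 h × £0.31 = £323.35 + £27.28 = £350.63
Saving = £194.06 − £350.63 = −£156.57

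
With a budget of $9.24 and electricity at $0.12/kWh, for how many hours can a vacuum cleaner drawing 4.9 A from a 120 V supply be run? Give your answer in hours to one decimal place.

131.0 h

Power = 4.9 A × 120 V = 588 W = 0.588 kW
Energy available = $9.24 ÷ $0.12/kWh = 77 kWh
Hours = 77 kWh ÷ 0.588 kW = 131.0 h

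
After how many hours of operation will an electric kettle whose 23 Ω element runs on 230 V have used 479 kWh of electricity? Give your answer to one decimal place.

Power = V²/R = 230²/23 = 2300 W = 2.3 kW
Hours = 479 kWh ÷ 2.3 kW = 208.3 h

208.3 h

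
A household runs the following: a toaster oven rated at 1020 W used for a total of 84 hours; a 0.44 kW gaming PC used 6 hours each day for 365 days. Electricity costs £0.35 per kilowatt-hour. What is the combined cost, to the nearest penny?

£367.25

toaster oven: 1.02 kW × 84 h = 85.68 kWh
gaming PC: Runtime = 6 h/day × 365 days = 2190 h
gaming PC: 0.44 kW × 2190 h = 963.6 kWh
Total energy = 1049.28 kWh
Cost = 1049.28 × £0.35 = £367.25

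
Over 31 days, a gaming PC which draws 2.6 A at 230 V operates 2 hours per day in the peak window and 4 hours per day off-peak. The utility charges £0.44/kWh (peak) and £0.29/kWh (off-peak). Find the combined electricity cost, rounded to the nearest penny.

£37.82

Power = 2.6 A × 230 V = 598 W = 0.598 kW
Peak energy = 0.598 kW × 2 h × 31 = 37.076 kWh
Off-peak energy = 0.598 kW × 4 h × 31 = 74.152 kWh
Cost = 37.076 × £0.44 + 74.152 × £0.29 = £16.31344 + £21.50408 = £37.82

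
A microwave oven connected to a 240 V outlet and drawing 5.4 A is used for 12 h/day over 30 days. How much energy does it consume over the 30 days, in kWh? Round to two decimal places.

Power = 5.4 A × 240 V = 1296 W = 1.296 kW
Runtime = 12 h/day × 30 days = 360 h
Energy = 1.296 kW × 360 h = 466.56 kWh

466.56 kWh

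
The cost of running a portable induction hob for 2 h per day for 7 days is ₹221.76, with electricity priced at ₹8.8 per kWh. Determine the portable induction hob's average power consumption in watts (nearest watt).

1800 W

Energy = ₹221.76 ÷ ₹8.8/kWh = 25.2 kWh
Runtime = 2 h/day × 7 days = 14 h
Power = 25.2 kWh ÷ 14 h = 1.8 kW = 1800 W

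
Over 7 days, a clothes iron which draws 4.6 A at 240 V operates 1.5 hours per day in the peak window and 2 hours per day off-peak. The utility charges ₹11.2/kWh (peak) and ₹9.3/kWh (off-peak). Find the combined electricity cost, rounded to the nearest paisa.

Power = 4.6 A × 240 V = 1104 W = 1.104 kW
Peak energy = 1.104 kW × 1.5 h × 7 = 11.592 kWh
Off-peak energy = 1.104 kW × 2 h × 7 = 15.456 kWh
Cost = 11.592 × ₹11.2 + 15.456 × ₹9.3 = ₹129.8304 + ₹143.7408 = ₹273.57

₹273.57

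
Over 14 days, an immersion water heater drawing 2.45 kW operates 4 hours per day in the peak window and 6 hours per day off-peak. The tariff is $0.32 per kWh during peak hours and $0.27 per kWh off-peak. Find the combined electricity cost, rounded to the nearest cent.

Peak energy = 2.45 kW × 4 h × 14 = 137.2 kWh
Off-peak energy = 2.45 kW × 6 h × 14 = 205.8 kWh
Cost = 137.2 × $0.32 + 205.8 × $0.27 = $43.904 + $55.566 = $99.47

$99.47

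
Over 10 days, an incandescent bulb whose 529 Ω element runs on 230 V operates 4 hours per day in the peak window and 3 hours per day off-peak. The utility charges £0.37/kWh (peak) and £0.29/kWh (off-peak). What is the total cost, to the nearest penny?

Power = V²/R = 230²/529 = 100 W = 0.1 kW
Peak energy = 0.1 kW × 4 h × 10 = 4 kWh
Off-peak energy = 0.1 kW × 3 h × 10 = 3 kWh
Cost = 4 × £0.37 + 3 × £0.29 = £1.48 + £0.87 = £2.35

£2.35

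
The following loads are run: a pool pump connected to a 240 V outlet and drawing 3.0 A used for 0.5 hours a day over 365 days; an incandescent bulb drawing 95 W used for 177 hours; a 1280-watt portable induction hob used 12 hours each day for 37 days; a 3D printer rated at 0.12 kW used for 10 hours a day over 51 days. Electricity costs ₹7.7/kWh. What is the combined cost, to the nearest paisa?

₹5988.56

pool pump: Power = 3.0 A × 240 V = 720 W = 0.72 kW
pool pump: Runtime = 0.5 h/day × 365 days = 182.5 h
pool pump: 0.72 kW × 182.5 h = 131.4 kWh
incandescent bulb: 0.095 kW × 177 h = 16.815 kWh
portable induction hob: Runtime = 12 h/day × 37 days = 444 h
portable induction hob: 1.28 kW × 444 h = 568.32 kWh
3D printer: Runtime = 10 h/day × 51 days = 510 h
3D printer: 0.12 kW × 510 h = 61.2 kWh
Total energy = 777.735 kWh
Cost = 777.735 × ₹7.7 = ₹5988.56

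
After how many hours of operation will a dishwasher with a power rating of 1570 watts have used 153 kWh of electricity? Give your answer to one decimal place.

97.5 h

Hours = 153 kWh ÷ 1.57 kW = 97.5 h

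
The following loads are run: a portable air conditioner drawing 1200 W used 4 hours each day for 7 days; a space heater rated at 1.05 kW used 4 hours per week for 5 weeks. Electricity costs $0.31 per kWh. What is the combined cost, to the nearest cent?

$16.93

portable air conditioner: Runtime = 4 h/day × 7 days = 28 h
portable air conditioner: 1.2 kW × 28 h = 33.6 kWh
space heater: Runtime = 4 h/week × 5 weeks = 20 h
space heater: 1.05 kW × 20 h = 21 kWh
Total energy = 54.6 kWh
Cost = 54.6 × $0.31 = $16.93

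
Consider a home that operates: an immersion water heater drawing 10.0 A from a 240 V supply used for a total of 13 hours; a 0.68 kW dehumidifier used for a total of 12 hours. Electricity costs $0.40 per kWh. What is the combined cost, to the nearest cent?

$15.74

immersion water heater: Power = 10.0 A × 240 V = 2400 W = 2.4 kW
immersion water heater: 2.4 kW × 13 h = 31.2 kWh
dehumidifier: 0.68 kW × 12 h = 8.16 kWh
Total energy = 39.36 kWh
Cost = 39.36 × $0.40 = $15.74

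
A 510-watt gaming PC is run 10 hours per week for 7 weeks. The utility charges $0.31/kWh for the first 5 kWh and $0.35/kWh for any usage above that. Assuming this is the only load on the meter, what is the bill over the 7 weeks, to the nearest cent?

Runtime = 10 h/week × 7 weeks = 70 h
Energy = 0.51 kW × 70 h = 35.7 kWh
Tier 1 (0–5 kWh): 5 × $0.31 = $1.55
Above 5 kWh: 30.7 × $0.35 = $10.745
Bill = $12.30

$12.30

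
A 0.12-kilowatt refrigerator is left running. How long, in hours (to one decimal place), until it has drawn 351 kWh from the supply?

2925.0 h

Hours = 351 kWh ÷ 0.12 kW = 2925.0 h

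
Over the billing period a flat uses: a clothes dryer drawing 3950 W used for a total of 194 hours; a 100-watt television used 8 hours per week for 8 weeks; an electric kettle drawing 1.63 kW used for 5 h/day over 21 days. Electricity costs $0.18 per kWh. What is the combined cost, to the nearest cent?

$169.89

clothes dryer: 3.95 kW × 194 h = 766.3 kWh
television: Runtime = 8 h/week × 8 weeks = 64 h
television: 0.1 kW × 64 h = 6.4 kWh
electric kettle: Runtime = 5 h/day × 21 days = 105 h
electric kettle: 1.63 kW × 105 h = 171.15 kWh
Total energy = 943.85 kWh
Cost = 943.85 × $0.18 = $169.89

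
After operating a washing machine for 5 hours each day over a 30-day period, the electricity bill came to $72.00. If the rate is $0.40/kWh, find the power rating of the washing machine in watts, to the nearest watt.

1200 W

Energy = $72.00 ÷ $0.40/kWh = 180 kWh
Runtime = 5 h/day × 30 days = 150 h
Power = 180 kWh ÷ 150 h = 1.2 kW = 1200 W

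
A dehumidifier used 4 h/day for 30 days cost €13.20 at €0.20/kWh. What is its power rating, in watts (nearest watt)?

550 W

Energy = €13.20 ÷ €0.20/kWh = 66 kWh
Runtime = 4 h/day × 30 days = 120 h
Power = 66 kWh ÷ 120 h = 0.55 kW = 550 W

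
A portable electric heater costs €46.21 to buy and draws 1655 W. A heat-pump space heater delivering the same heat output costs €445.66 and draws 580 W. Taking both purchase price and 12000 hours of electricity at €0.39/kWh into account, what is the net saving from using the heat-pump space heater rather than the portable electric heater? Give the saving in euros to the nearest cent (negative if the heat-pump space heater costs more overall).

€4631.55

portable electric heater: €46.21 + (1655/1000) kW × 12000 h × €0.39 = €46.21 + €7745.4 = €7791.61
heat-pump space heater: €445.66 + (580/1000) kW × 12000 h × €0.39 = €445.66 + €2714.4 = €3160.06
Saving = €7791.61 − €3160.06 = €4631.55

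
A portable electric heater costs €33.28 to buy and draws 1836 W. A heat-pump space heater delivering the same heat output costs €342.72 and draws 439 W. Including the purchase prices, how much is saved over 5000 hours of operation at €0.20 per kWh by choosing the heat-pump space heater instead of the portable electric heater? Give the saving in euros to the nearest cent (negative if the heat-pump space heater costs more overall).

€1087.56

portable electric heater: €33.28 + (1836/1000) kW × 5000 h × €0.20 = €33.28 + €1836 = €1869.28
heat-pump space heater: €342.72 + (439/1000) kW × 5000 h × €0.20 = €342.72 + €439 = €781.72
Saving = €1869.28 − €781.72 = €1087.56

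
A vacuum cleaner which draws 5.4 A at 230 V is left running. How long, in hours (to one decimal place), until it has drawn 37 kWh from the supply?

29.8 h

Power = 5.4 A × 230 V = 1242 W = 1.242 kW
Hours = 37 kWh ÷ 1.242 kW = 29.8 h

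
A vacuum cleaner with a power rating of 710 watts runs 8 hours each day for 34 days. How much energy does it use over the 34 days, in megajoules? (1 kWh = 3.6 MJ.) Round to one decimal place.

Runtime = 8 h/day × 34 days = 272 h
Energy = 0.71 kW × 272 h = 193.12 kWh
= 193.12 × 3.6 MJ = 695.2 MJ

695.2 MJ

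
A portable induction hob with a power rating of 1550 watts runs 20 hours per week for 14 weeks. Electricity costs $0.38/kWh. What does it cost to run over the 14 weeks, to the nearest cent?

Runtime = 20 h/week × 14 weeks = 280 h
Energy = 1.55 kW × 280 h = 434 kWh
Cost = 434 kWh × $0.38/kWh = $164.92

$164.92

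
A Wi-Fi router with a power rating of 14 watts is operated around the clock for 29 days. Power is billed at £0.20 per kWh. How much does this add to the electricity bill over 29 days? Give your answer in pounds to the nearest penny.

Runtime = 24 h × 29 = 696 h
Energy = 0.014 kW × 696 h = 9.744 kWh
Cost = 9.744 kWh × £0.20/kWh = £1.95

£1.95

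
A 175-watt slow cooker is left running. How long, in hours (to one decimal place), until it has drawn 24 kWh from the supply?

Hours = 24 kWh ÷ 0.175 kW = 137.1 h

137.1 h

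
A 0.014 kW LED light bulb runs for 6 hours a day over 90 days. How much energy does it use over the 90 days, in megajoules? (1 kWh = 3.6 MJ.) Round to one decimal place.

27.2 MJ

Runtime = 6 h/day × 90 days = 540 h
Energy = 0.014 kW × 540 h = 7.56 kWh
= 7.56 × 3.6 MJ = 27.2 MJ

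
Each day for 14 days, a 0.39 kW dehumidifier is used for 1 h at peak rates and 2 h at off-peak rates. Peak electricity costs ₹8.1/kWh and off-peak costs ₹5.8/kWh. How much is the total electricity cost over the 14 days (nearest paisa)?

₹107.56

Peak energy = 0.39 kW × 1 h × 14 = 5.46 kWh
Off-peak energy = 0.39 kW × 2 h × 14 = 10.92 kWh
Cost = 5.46 × ₹8.1 + 10.92 × ₹5.8 = ₹44.226 + ₹63.336 = ₹107.56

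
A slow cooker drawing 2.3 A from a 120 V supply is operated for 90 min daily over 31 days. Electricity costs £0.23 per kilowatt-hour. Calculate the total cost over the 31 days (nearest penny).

£2.95

Power = 2.3 A × 120 V = 276 W = 0.276 kW
Runtime = 90 min × 31 = 2790 min = 46.5 h
Energy = 0.276 kW × 46.5 h = 12.834 kWh
Cost = 12.834 kWh × £0.23/kWh = £2.95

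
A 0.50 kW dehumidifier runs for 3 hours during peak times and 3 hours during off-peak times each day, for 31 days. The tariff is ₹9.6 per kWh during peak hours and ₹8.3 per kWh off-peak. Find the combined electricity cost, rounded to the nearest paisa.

₹832.35

Peak energy = 0.5 kW × 3 h × 31 = 46.5 kWh
Off-peak energy = 0.5 kW × 3 h × 31 = 46.5 kWh
Cost = 46.5 × ₹9.6 + 46.5 × ₹8.3 = ₹446.4 + ₹385.95 = ₹832.35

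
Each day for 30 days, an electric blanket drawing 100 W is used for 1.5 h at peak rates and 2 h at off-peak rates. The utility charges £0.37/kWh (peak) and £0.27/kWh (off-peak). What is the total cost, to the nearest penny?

Peak energy = 0.1 kW × 1.5 h × 30 = 4.5 kWh
Off-peak energy = 0.1 kW × 2 h × 30 = 6 kWh
Cost = 4.5 × £0.37 + 6 × £0.27 = £1.665 + £1.62 = £3.29

£3.29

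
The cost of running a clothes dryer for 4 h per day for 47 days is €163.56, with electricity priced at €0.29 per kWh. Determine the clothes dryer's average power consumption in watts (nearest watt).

3000 W

Energy = €163.56 ÷ €0.29/kWh = 564 kWh
Runtime = 4 h/day × 47 days = 188 h
Power = 564 kWh ÷ 188 h = 3 kW = 3000 W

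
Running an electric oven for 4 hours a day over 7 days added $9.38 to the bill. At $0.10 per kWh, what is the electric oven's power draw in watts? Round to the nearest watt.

3350 W

Energy = $9.38 ÷ $0.10/kWh = 93.8 kWh
Runtime = 4 h/day × 7 days = 28 h
Power = 93.8 kWh ÷ 28 h = 3.35 kW = 3350 W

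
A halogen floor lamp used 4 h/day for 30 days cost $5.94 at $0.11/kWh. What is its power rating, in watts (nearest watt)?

Energy = $5.94 ÷ $0.11/kWh = 54 kWh
Runtime = 4 h/day × 30 days = 120 h
Power = 54 kWh ÷ 120 h = 0.45 kW = 450 W

450 W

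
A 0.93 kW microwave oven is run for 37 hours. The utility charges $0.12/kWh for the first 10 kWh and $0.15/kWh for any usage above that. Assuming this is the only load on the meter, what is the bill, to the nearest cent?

$4.86

Energy = 0.93 kW × 37 h = 34.41 kWh
Tier 1 (0–10 kWh): 10 × $0.12 = $1.2
Above 10 kWh: 24.41 × $0.15 = $3.6615
Bill = $4.86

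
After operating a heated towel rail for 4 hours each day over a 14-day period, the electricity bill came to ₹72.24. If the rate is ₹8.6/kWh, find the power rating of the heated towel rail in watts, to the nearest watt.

150 W

Energy = ₹72.24 ÷ ₹8.6/kWh = 8.4 kWh
Runtime = 4 h/day × 14 days = 56 h
Power = 8.4 kWh ÷ 56 h = 0.15 kW = 150 W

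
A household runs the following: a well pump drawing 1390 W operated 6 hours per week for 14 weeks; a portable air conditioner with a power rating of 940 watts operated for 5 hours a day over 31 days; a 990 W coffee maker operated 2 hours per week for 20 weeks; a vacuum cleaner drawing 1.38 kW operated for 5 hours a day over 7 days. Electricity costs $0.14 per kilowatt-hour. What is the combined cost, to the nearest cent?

$49.05

well pump: Runtime = 6 h/week × 14 weeks = 84 h
well pump: 1.39 kW × 84 h = 116.76 kWh
portable air conditioner: Runtime = 5 h/day × 31 days = 155 h
portable air conditioner: 0.94 kW × 155 h = 145.7 kWh
coffee maker: Runtime = 2 h/week × 20 weeks = 40 h
coffee maker: 0.99 kW × 40 h = 39.6 kWh
vacuum cleaner: Runtime = 5 h/day × 7 days = 35 h
vacuum cleaner: 1.38 kW × 35 h = 48.3 kWh
Total energy = 350.36 kWh
Cost = 350.36 × $0.14 = $49.05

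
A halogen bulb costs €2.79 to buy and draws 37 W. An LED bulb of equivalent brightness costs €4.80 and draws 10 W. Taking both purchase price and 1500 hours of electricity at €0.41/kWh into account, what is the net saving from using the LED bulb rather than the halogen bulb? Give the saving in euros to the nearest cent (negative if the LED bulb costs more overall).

halogen bulb: €2.79 + (37/1000) kW × 1500 h × €0.41 = €2.79 + €22.755 = €25.545
LED bulb: €4.80 + (10/1000) kW × 1500 h × €0.41 = €4.80 + €6.15 = €10.95
Saving = €25.545 − €10.95 = €14.595 → €14.60

€14.60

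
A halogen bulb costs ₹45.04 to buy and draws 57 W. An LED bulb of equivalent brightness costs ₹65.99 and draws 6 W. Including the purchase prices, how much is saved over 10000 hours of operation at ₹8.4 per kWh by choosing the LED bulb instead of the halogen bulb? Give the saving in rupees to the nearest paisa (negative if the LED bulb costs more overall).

₹4263.05

halogen bulb: ₹45.04 + (57/1000) kW × 10000 h × ₹8.4 = ₹45.04 + ₹4788 = ₹4833.04
LED bulb: ₹65.99 + (6/1000) kW × 10000 h × ₹8.4 = ₹65.99 + ₹504 = ₹569.99
Saving = ₹4833.04 − ₹569.99 = ₹4263.05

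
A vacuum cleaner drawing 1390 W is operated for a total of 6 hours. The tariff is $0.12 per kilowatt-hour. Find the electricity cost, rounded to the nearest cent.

Energy = 1.39 kW × 6 h = 8.34 kWh
Cost = 8.34 kWh × $0.12/kWh = $1.00

$1.00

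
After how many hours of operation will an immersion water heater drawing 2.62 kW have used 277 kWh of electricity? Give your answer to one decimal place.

105.7 h

Hours = 277 kWh ÷ 2.62 kW = 105.7 h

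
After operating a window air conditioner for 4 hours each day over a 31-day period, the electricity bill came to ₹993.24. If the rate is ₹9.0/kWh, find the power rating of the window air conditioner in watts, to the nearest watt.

Energy = ₹993.24 ÷ ₹9.0/kWh = 110.36 kWh
Runtime = 4 h/day × 31 days = 124 h
Power = 110.36 kWh ÷ 124 h = 0.89 kW = 890 W

890 W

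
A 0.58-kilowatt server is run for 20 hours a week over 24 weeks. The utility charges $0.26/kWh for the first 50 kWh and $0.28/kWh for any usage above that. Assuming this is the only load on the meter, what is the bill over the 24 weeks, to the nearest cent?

$76.95

Runtime = 20 h/week × 24 weeks = 480 h
Energy = 0.58 kW × 480 h = 278.4 kWh
Tier 1 (0–50 kWh): 50 × $0.26 = $13
Above 50 kWh: 228.4 × $0.28 = $63.952
Bill = $76.95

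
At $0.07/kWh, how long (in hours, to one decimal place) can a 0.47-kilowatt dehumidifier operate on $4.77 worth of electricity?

145.0 h

Energy available = $4.77 ÷ $0.07/kWh = 68.1429 kWh
Hours = 68.1429 kWh ÷ 0.47 kW = 145.0 h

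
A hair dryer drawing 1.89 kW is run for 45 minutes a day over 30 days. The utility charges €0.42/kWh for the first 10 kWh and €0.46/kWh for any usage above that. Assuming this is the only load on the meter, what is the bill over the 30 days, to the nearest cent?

Runtime = 45 min × 30 = 1350 min = 22.5 h
Energy = 1.89 kW × 22.5 h = 42.525 kWh
Tier 1 (0–10 kWh): 10 × €0.42 = €4.2
Above 10 kWh: 32.525 × €0.46 = €14.9615
Bill = €19.16

€19.16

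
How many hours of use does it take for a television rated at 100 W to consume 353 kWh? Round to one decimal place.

Hours = 353 kWh ÷ 0.1 kW = 3530.0 h

3530.0 h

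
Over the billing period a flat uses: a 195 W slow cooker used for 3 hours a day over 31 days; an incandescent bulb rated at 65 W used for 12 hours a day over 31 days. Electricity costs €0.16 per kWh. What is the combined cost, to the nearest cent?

slow cooker: Runtime = 3 h/day × 31 days = 93 h
slow cooker: 0.195 kW × 93 h = 18.135 kWh
incandescent bulb: Runtime = 12 h/day × 31 days = 372 h
incandescent bulb: 0.065 kW × 372 h = 24.18 kWh
Total energy = 42.315 kWh
Cost = 42.315 × €0.16 = €6.77

€6.77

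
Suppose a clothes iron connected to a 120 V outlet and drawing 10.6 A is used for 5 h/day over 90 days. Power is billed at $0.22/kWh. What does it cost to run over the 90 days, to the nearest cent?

$125.93

Power = 10.6 A × 120 V = 1272 W = 1.272 kW
Runtime = 5 h/day × 90 days = 450 h
Energy = 1.272 kW × 450 h = 572.4 kWh
Cost = 572.4 kWh × $0.22/kWh = $125.93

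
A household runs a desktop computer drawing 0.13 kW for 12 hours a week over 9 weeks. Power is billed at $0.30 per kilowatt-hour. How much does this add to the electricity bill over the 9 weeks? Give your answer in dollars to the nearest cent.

$4.21

Runtime = 12 h/week × 9 weeks = 108 h
Energy = 0.13 kW × 108 h = 14.04 kWh
Cost = 14.04 kWh × $0.30/kWh = $4.21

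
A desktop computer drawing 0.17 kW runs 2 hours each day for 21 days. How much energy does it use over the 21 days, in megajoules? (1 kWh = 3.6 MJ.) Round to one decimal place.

Runtime = 2 h/day × 21 days = 42 h
Energy = 0.17 kW × 42 h = 7.14 kWh
= 7.14 × 3.6 MJ = 25.7 MJ

25.7 MJ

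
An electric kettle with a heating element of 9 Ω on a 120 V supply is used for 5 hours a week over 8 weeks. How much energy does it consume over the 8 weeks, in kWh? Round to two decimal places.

64.00 kWh

Power = V²/R = 120²/9 = 1600 W = 1.6 kW
Runtime = 5 h/week × 8 weeks = 40 h
Energy = 1.6 kW × 40 h = 64 kWh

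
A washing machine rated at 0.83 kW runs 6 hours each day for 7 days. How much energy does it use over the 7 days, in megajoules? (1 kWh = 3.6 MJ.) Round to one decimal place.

Runtime = 6 h/day × 7 days = 42 h
Energy = 0.83 kW × 42 h = 34.86 kWh
= 34.86 × 3.6 MJ = 125.5 MJ

125.5 MJ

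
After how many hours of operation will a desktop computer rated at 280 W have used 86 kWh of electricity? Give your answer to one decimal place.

Hours = 86 kWh ÷ 0.28 kW = 307.1 h

307.1 h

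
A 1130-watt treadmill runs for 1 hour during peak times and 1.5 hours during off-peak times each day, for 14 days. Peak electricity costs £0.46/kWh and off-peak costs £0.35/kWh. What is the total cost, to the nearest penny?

£15.58

Peak energy = 1.13 kW × 1 h × 14 = 15.82 kWh
Off-peak energy = 1.13 kW × 1.5 h × 14 = 23.73 kWh
Cost = 15.82 × £0.46 + 23.73 × £0.35 = £7.2772 + £8.3055 = £15.58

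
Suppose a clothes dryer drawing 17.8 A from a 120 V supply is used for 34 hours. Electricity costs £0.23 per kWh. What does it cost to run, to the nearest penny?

£16.70

Power = 17.8 A × 120 V = 2136 W = 2.136 kW
Energy = 2.136 kW × 34 h = 72.624 kWh
Cost = 72.624 kWh × £0.23/kWh = £16.70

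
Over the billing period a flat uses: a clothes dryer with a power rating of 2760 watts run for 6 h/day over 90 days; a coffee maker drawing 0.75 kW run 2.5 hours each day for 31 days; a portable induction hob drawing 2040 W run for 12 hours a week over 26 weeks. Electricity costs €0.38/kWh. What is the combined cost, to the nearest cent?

€830.30

clothes dryer: Runtime = 6 h/day × 90 days = 540 h
clothes dryer: 2.76 kW × 540 h = 1490.4 kWh
coffee maker: Runtime = 2.5 h/day × 31 days = 77.5 h
coffee maker: 0.75 kW × 77.5 h = 58.125 kWh
portable induction hob: Runtime = 12 h/week × 26 weeks = 312 h
portable induction hob: 2.04 kW × 312 h = 636.48 kWh
Total energy = 2185.005 kWh
Cost = 2185.005 × €0.38 = €830.30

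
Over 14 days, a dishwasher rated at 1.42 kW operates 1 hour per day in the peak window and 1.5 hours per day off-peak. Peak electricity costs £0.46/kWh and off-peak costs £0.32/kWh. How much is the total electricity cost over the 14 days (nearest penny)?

Peak energy = 1.42 kW × 1 h × 14 = 19.88 kWh
Off-peak energy = 1.42 kW × 1.5 h × 14 = 29.82 kWh
Cost = 19.88 × £0.46 + 29.82 × £0.32 = £9.1448 + £9.5424 = £18.69

£18.69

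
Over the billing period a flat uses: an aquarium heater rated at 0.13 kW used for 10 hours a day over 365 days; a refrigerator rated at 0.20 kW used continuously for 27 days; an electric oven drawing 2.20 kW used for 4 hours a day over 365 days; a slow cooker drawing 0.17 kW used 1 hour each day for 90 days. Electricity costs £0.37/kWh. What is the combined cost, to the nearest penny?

£1417.62

aquarium heater: Runtime = 10 h/day × 365 days = 3650 h
aquarium heater: 0.13 kW × 3650 h = 474.5 kWh
refrigerator: Runtime = 24 h × 27 = 648 h
refrigerator: 0.2 kW × 648 h = 129.6 kWh
electric oven: Runtime = 4 h/day × 365 days = 1460 h
electric oven: 2.2 kW × 1460 h = 3212 kWh
slow cooker: Runtime = 1 h/day × 90 days = 90 h
slow cooker: 0.17 kW × 90 h = 15.3 kWh
Total energy = 3831.4 kWh
Cost = 3831.4 × £0.37 = £1417.62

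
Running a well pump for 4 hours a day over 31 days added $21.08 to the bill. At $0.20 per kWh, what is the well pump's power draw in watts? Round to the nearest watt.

Energy = $21.08 ÷ $0.20/kWh = 105.4 kWh
Runtime = 4 h/day × 31 days = 124 h
Power = 105.4 kWh ÷ 124 h = 0.85 kW = 850 W

850 W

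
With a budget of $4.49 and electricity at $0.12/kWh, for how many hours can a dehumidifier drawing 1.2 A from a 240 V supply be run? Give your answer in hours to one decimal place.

Power = 1.2 A × 240 V = 288 W = 0.288 kW
Energy available = $4.49 ÷ $0.12/kWh = 37.4167 kWh
Hours = 37.4167 kWh ÷ 0.288 kW = 129.9 h

129.9 h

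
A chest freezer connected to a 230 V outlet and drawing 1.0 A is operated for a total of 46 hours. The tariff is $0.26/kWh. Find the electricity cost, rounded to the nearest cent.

Power = 1.0 A × 230 V = 230 W = 0.23 kW
Energy = 0.23 kW × 46 h = 10.58 kWh
Cost = 10.58 kWh × $0.26/kWh = $2.75

$2.75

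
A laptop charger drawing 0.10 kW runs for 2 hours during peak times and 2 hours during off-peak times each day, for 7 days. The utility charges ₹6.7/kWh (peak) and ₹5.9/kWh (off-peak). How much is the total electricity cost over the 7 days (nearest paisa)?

₹17.64

Peak energy = 0.1 kW × 2 h × 7 = 1.4 kWh
Off-peak energy = 0.1 kW × 2 h × 7 = 1.4 kWh
Cost = 1.4 × ₹6.7 + 1.4 × ₹5.9 = ₹9.38 + ₹8.26 = ₹17.64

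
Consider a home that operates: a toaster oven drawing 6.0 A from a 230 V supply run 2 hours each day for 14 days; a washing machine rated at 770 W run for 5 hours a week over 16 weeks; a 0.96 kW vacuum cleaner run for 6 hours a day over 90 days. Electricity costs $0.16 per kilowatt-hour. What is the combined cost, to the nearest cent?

toaster oven: Power = 6.0 A × 230 V = 1380 W = 1.38 kW
toaster oven: Runtime = 2 h/day × 14 days = 28 h
toaster oven: 1.38 kW × 28 h = 38.64 kWh
washing machine: Runtime = 5 h/week × 16 weeks = 80 h
washing machine: 0.77 kW × 80 h = 61.6 kWh
vacuum cleaner: Runtime = 6 h/day × 90 days = 540 h
vacuum cleaner: 0.96 kW × 540 h = 518.4 kWh
Total energy = 618.64 kWh
Cost = 618.64 × $0.16 = $98.98

$98.98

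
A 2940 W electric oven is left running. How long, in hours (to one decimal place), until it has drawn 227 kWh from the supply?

77.2 h

Hours = 227 kWh ÷ 2.94 kW = 77.2 h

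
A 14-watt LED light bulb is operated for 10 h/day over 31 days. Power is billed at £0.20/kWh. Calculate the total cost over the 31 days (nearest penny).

£0.87

Runtime = 10 h/day × 31 days = 310 h
Energy = 0.014 kW × 310 h = 4.34 kWh
Cost = 4.34 kWh × £0.20/kWh = £0.87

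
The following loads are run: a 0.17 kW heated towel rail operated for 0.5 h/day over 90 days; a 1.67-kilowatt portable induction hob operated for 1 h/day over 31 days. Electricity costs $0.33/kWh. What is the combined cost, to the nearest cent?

heated towel rail: Runtime = 0.5 h/day × 90 days = 45 h
heated towel rail: 0.17 kW × 45 h = 7.65 kWh
portable induction hob: Runtime = 1 h/day × 31 days = 31 h
portable induction hob: 1.67 kW × 31 h = 51.77 kWh
Total energy = 59.42 kWh
Cost = 59.42 × $0.33 = $19.61

$19.61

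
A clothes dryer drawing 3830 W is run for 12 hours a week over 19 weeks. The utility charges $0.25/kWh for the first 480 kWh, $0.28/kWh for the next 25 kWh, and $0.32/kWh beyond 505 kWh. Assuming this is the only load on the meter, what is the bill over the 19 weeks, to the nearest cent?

$244.84

Runtime = 12 h/week × 19 weeks = 228 h
Energy = 3.83 kW × 228 h = 873.24 kWh
Tier 1 (0–480 kWh): 480 × $0.25 = $120
Tier 2 (480–505 kWh): 25 × $0.28 = $7
Above 505 kWh: 368.24 × $0.32 = $117.8368
Bill = $244.84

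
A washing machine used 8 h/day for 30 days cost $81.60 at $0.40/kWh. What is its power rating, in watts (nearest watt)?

850 W

Energy = $81.60 ÷ $0.40/kWh = 204 kWh
Runtime = 8 h/day × 30 days = 240 h
Power = 204 kWh ÷ 240 h = 0.85 kW = 850 W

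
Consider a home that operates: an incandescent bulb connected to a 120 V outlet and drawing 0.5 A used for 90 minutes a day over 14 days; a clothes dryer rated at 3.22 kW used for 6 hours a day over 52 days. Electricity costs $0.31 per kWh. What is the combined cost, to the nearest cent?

incandescent bulb: Power = 0.5 A × 120 V = 60 W = 0.06 kW
incandescent bulb: Runtime = 90 min × 14 = 1260 min = 21 h
incandescent bulb: 0.06 kW × 21 h = 1.26 kWh
clothes dryer: Runtime = 6 h/day × 52 days = 312 h
clothes dryer: 3.22 kW × 312 h = 1004.64 kWh
Total energy = 1005.9 kWh
Cost = 1005.9 × $0.31 = $311.83

$311.83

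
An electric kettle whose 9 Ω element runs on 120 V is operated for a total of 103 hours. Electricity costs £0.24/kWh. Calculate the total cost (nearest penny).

£39.55

Power = V²/R = 120²/9 = 1600 W = 1.6 kW
Energy = 1.6 kW × 103 h = 164.8 kWh
Cost = 164.8 kWh × £0.24/kWh = £39.55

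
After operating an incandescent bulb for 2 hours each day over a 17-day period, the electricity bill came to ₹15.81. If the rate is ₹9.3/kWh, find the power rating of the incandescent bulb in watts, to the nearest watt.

50 W

Energy = ₹15.81 ÷ ₹9.3/kWh = 1.7 kWh
Runtime = 2 h/day × 17 days = 34 h
Power = 1.7 kWh ÷ 34 h = 0.05 kW = 50 W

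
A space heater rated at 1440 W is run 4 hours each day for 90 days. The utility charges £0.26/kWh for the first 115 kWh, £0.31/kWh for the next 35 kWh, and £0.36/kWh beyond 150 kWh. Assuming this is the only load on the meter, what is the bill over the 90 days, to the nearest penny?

Runtime = 4 h/day × 90 days = 360 h
Energy = 1.44 kW × 360 h = 518.4 kWh
Tier 1 (0–115 kWh): 115 × £0.26 = £29.9
Tier 2 (115–150 kWh): 35 × £0.31 = £10.85
Above 150 kWh: 368.4 × £0.36 = £132.624
Bill = £173.37

£173.37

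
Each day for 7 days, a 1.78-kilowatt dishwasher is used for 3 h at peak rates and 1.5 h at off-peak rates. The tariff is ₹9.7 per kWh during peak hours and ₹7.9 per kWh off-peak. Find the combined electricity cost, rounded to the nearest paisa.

₹510.24

Peak energy = 1.78 kW × 3 h × 7 = 37.38 kWh
Off-peak energy = 1.78 kW × 1.5 h × 7 = 18.69 kWh
Cost = 37.38 × ₹9.7 + 18.69 × ₹7.9 = ₹362.586 + ₹147.651 = ₹510.24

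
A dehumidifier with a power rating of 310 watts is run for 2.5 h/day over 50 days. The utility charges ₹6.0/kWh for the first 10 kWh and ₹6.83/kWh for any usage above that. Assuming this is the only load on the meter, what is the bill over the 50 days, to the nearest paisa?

Runtime = 2.5 h/day × 50 days = 125 h
Energy = 0.31 kW × 125 h = 38.75 kWh
Tier 1 (0–10 kWh): 10 × ₹6.0 = ₹60
Above 10 kWh: 28.75 × ₹6.83 = ₹196.3625
Bill = ₹256.36

₹256.36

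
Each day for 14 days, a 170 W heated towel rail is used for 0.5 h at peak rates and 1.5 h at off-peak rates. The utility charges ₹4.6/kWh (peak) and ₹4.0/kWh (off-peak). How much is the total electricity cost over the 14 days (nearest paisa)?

₹19.75

Peak energy = 0.17 kW × 0.5 h × 14 = 1.19 kWh
Off-peak energy = 0.17 kW × 1.5 h × 14 = 3.57 kWh
Cost = 1.19 × ₹4.6 + 3.57 × ₹4.0 = ₹5.474 + ₹14.28 = ₹19.75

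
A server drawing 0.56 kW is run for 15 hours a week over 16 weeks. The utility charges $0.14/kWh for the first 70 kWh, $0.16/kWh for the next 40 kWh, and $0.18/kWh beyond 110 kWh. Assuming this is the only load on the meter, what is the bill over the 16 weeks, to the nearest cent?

$20.59

Runtime = 15 h/week × 16 weeks = 240 h
Energy = 0.56 kW × 240 h = 134.4 kWh
Tier 1 (0–70 kWh): 70 × $0.14 = $9.8
Tier 2 (70–110 kWh): 40 × $0.16 = $6.4
Above 110 kWh: 24.4 × $0.18 = $4.392
Bill = $20.59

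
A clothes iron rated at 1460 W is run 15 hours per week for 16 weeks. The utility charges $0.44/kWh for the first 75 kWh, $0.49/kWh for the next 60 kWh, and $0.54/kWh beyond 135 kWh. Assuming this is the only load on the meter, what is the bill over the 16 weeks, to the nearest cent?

$178.72

Runtime = 15 h/week × 16 weeks = 240 h
Energy = 1.46 kW × 240 h = 350.4 kWh
Tier 1 (0–75 kWh): 75 × $0.44 = $33
Tier 2 (75–135 kWh): 60 × $0.49 = $29.4
Above 135 kWh: 215.4 × $0.54 = $116.316
Bill = $178.72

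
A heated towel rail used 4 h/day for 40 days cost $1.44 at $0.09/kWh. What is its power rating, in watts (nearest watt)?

100 W

Energy = $1.44 ÷ $0.09/kWh = 16 kWh
Runtime = 4 h/day × 40 days = 160 h
Power = 16 kWh ÷ 160 h = 0.1 kW = 100 W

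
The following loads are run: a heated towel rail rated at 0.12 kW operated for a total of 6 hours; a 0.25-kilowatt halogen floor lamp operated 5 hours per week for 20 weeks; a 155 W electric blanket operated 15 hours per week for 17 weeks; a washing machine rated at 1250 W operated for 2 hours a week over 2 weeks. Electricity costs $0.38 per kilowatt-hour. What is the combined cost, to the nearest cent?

$26.69

heated towel rail: 0.12 kW × 6 h = 0.72 kWh
halogen floor lamp: Runtime = 5 h/week × 20 weeks = 100 h
halogen floor lamp: 0.25 kW × 100 h = 25 kWh
electric blanket: Runtime = 15 h/week × 17 weeks = 255 h
electric blanket: 0.155 kW × 255 h = 39.525 kWh
washing machine: Runtime = 2 h/week × 2 weeks = 4 h
washing machine: 1.25 kW × 4 h = 5 kWh
Total energy = 70.245 kWh
Cost = 70.245 × $0.38 = $26.69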